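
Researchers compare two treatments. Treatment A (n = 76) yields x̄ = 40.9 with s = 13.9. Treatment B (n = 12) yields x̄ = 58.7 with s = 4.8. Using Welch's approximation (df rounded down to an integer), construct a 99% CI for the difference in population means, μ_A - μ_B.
(-23.47, -12.13)

Difference: x̄₁ - x̄₂ = -17.80
SE = √(s₁²/n₁ + s₂²/n₂) = √(13.9²/76 + 4.8²/12) = 2.1124
df = 47.26 → 47 (Welch–Satterthwaite, rounded down)
t* = 2.685

CI: -17.80 ± 2.685 · 2.1124 = -17.80 ± 5.67 = (-23.47, -12.13)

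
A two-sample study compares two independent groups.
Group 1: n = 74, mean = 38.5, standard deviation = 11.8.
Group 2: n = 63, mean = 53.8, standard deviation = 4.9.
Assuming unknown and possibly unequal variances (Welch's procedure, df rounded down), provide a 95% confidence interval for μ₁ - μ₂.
(-18.28, -12.32)

Difference: x̄₁ - x̄₂ = -15.30
SE = √(s₁²/n₁ + s₂²/n₂) = √(11.8²/74 + 4.9²/63) = 1.5042
df = 100.70 → 100 (Welch–Satterthwaite, rounded down)
t* = 1.984

CI: -15.30 ± 1.984 · 1.5042 = -15.30 ± 2.98 = (-18.28, -12.32)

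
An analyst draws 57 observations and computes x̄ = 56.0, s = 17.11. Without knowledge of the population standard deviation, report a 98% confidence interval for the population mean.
(50.57, 61.43)

t-interval (σ unknown):
df = n - 1 = 56
t* = 2.395 for 98% confidence

Margin of error = t* · s/√n = 2.395 · 17.11/√57 = 5.43

CI: (50.57, 61.43)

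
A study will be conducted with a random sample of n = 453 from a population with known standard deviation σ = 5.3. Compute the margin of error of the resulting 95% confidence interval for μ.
Margin of error = 0.49

Margin of error = z* · σ/√n
= 1.960 · 5.3/√453
= 1.960 · 5.3/21.2838
= 0.49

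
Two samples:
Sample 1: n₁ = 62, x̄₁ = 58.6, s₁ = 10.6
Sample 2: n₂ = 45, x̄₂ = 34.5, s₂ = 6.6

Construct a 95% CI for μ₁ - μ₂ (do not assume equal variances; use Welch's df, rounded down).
(20.79, 27.41)

Difference: x̄₁ - x̄₂ = 24.10
SE = √(s₁²/n₁ + s₂²/n₂) = √(10.6²/62 + 6.6²/45) = 1.6674
df = 102.88 → 102 (Welch–Satterthwaite, rounded down)
t* = 1.983

CI: 24.10 ± 1.983 · 1.6674 = 24.10 ± 3.31 = (20.79, 27.41)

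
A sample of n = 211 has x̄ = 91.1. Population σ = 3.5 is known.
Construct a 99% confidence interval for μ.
(90.48, 91.72)

z-interval (σ known):
z* = 2.576 for 99% confidence

Margin of error = z* · σ/√n = 2.576 · 3.5/√211 = 0.62

CI: (91.1 - 0.62, 91.1 + 0.62) = (90.48, 91.72)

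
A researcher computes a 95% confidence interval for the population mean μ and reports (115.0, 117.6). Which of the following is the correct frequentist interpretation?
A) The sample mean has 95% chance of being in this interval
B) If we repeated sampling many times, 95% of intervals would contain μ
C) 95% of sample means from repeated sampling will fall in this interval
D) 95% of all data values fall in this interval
B

A) Wrong — x̄ is observed and sits in the interval by construction.
B) Correct — this is the frequentist long-run coverage interpretation.
C) Wrong — coverage applies to intervals containing μ, not to future x̄ values.
D) Wrong — a CI is about the parameter μ, not individual data values.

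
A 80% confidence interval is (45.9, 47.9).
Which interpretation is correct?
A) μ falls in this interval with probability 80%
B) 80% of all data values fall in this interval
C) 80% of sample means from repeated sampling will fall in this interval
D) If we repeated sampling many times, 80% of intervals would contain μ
D

A) Wrong — μ is fixed; the randomness lives in the interval, not in μ.
B) Wrong — a CI is about the parameter μ, not individual data values.
C) Wrong — coverage applies to intervals containing μ, not to future x̄ values.
D) Correct — this is the frequentist long-run coverage interpretation.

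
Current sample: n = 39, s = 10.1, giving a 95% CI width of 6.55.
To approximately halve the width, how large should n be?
n ≈ 156

CI width ∝ 1/√n
To reduce width by factor 2, need √n to grow by 2 → need 2² = 4 times as many samples.

Current: n = 39, width = 6.55
New: n = 156, width ≈ 3.19

Width reduced by factor of 6.55/3.19 = 2.05.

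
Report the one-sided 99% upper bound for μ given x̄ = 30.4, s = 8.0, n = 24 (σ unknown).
μ ≤ 34.48

Upper bound (one-sided):
t* = 2.500 (one-sided for 99%)
Upper bound = x̄ + t* · s/√n = 30.4 + 2.500 · 8.0/√24 = 34.48

We are 99% confident that μ ≤ 34.48.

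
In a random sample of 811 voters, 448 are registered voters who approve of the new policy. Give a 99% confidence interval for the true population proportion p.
(0.507, 0.597)

Proportion CI:
p̂ = 448/811 = 0.55240
SE = √(p̂(1-p̂)/n) = √(0.55240 · 0.44760 / 811) = 0.01746

z* = 2.576
Margin = z* · SE = 2.576 · 0.01746 = 0.0450

CI: 0.55240 ± 0.0450 = (0.507, 0.597)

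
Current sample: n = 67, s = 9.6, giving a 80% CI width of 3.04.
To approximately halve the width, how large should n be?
n ≈ 268

CI width ∝ 1/√n
To reduce width by factor 2, need √n to grow by 2 → need 2² = 4 times as many samples.

Current: n = 67, width = 3.04
New: n = 268, width ≈ 1.51

Width reduced by factor of 3.04/1.51 = 2.01.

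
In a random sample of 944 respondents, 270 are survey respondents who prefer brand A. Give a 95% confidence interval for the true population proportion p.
(0.257, 0.315)

Proportion CI:
p̂ = 270/944 = 0.28602
SE = √(p̂(1-p̂)/n) = √(0.28602 · 0.71398 / 944) = 0.01471

z* = 1.960
Margin = z* · SE = 1.960 · 0.01471 = 0.0288

CI: 0.28602 ± 0.0288 = (0.257, 0.315)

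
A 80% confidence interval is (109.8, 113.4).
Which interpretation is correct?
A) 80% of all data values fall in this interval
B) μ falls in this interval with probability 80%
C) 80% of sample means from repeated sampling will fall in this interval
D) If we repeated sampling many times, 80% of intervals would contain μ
D

A) Wrong — a CI is about the parameter μ, not individual data values.
B) Wrong — μ is fixed; the randomness lives in the interval, not in μ.
C) Wrong — coverage applies to intervals containing μ, not to future x̄ values.
D) Correct — this is the frequentist long-run coverage interpretation.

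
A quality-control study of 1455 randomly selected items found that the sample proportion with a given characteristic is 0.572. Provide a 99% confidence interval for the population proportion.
(0.539, 0.605)

Proportion CI:
SE = √(p̂(1-p̂)/n) = √(0.572 · 0.428 / 1455) = 0.01297

z* = 2.576
Margin = z* · SE = 2.576 · 0.01297 = 0.0334

CI: 0.572 ± 0.0334 = (0.539, 0.605)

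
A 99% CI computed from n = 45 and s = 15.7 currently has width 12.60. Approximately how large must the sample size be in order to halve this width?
n ≈ 180

CI width ∝ 1/√n
To reduce width by factor 2, need √n to grow by 2 → need 2² = 4 times as many samples.

Current: n = 45, width = 12.60
New: n = 180, width ≈ 6.09

Width reduced by factor of 12.60/6.09 = 2.07.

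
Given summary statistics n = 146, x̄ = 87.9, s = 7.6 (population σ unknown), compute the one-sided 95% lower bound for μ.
μ ≥ 86.86

Lower bound (one-sided):
t* = 1.655 (one-sided for 95%)
Lower bound = x̄ - t* · s/√n = 87.9 - 1.655 · 7.6/√146 = 86.86

We are 95% confident that μ ≥ 86.86.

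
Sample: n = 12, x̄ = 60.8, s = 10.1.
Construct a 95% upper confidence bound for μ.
μ ≤ 66.04

Upper bound (one-sided):
t* = 1.796 (one-sided for 95%)
Upper bound = x̄ + t* · s/√n = 60.8 + 1.796 · 10.1/√12 = 66.04

We are 95% confident that μ ≤ 66.04.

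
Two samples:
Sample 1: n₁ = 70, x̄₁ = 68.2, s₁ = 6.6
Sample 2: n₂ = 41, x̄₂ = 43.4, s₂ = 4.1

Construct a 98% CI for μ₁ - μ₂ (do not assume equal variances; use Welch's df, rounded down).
(22.40, 27.20)

Difference: x̄₁ - x̄₂ = 24.80
SE = √(s₁²/n₁ + s₂²/n₂) = √(6.6²/70 + 4.1²/41) = 1.0160
df = 108.57 → 108 (Welch–Satterthwaite, rounded down)
t* = 2.361

CI: 24.80 ± 2.361 · 1.0160 = 24.80 ± 2.40 = (22.40, 27.20)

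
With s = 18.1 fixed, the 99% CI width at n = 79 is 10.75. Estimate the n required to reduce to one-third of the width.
n ≈ 711

CI width ∝ 1/√n
To reduce width by factor 3, need √n to grow by 3 → need 3² = 9 times as many samples.

Current: n = 79, width = 10.75
New: n = 711, width ≈ 3.51

Width reduced by factor of 10.75/3.51 = 3.06.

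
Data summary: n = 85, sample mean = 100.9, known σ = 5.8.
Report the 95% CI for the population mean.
(99.67, 102.13)

z-interval (σ known):
z* = 1.960 for 95% confidence

Margin of error = z* · σ/√n = 1.960 · 5.8/√85 = 1.23

CI: (100.9 - 1.23, 100.9 + 1.23) = (99.67, 102.13)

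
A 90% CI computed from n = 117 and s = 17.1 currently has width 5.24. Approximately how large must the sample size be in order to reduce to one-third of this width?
n ≈ 1053

CI width ∝ 1/√n
To reduce width by factor 3, need √n to grow by 3 → need 3² = 9 times as many samples.

Current: n = 117, width = 5.24
New: n = 1053, width ≈ 1.73

Width reduced by factor of 5.24/1.73 = 3.03.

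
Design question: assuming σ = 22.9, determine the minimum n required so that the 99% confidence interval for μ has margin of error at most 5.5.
n ≥ 116

For margin E ≤ 5.5:
n ≥ (z* · σ / E)²
n ≥ (2.576 · 22.9 / 5.5)²
n ≥ 115.04

Minimum n = 116 (rounding up)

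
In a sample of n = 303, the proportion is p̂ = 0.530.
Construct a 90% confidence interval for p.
(0.483, 0.577)

Proportion CI:
SE = √(p̂(1-p̂)/n) = √(0.530 · 0.470 / 303) = 0.02867

z* = 1.645
Margin = z* · SE = 1.645 · 0.02867 = 0.0472

CI: 0.530 ± 0.0472 = (0.483, 0.577)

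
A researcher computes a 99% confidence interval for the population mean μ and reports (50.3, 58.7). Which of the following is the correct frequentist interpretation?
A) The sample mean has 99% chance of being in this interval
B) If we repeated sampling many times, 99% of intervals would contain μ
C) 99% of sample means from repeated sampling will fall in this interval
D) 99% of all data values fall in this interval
B

A) Wrong — x̄ is observed and sits in the interval by construction.
B) Correct — this is the frequentist long-run coverage interpretation.
C) Wrong — coverage applies to intervals containing μ, not to future x̄ values.
D) Wrong — a CI is about the parameter μ, not individual data values.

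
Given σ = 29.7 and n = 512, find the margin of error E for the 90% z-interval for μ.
Margin of error = 2.16

Margin of error = z* · σ/√n
= 1.645 · 29.7/√512
= 1.645 · 29.7/22.6274
= 2.16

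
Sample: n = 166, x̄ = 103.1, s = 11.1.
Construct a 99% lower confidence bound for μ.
μ ≥ 101.08

Lower bound (one-sided):
t* = 2.349 (one-sided for 99%)
Lower bound = x̄ - t* · s/√n = 103.1 - 2.349 · 11.1/√166 = 101.08

We are 99% confident that μ ≥ 101.08.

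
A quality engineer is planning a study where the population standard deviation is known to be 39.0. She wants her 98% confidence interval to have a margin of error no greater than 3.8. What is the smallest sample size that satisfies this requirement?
n ≥ 570

For margin E ≤ 3.8:
n ≥ (z* · σ / E)²
n ≥ (2.326 · 39.0 / 3.8)²
n ≥ 569.88

Minimum n = 570 (rounding up)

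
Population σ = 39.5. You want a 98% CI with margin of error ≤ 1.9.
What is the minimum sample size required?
n ≥ 2339

For margin E ≤ 1.9:
n ≥ (z* · σ / E)²
n ≥ (2.326 · 39.5 / 1.9)²
n ≥ 2338.33

Minimum n = 2339 (rounding up)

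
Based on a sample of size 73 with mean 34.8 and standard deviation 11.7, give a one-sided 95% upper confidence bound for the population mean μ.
μ ≤ 37.08

Upper bound (one-sided):
t* = 1.666 (one-sided for 95%)
Upper bound = x̄ + t* · s/√n = 34.8 + 1.666 · 11.7/√73 = 37.08

We are 95% confident that μ ≤ 37.08.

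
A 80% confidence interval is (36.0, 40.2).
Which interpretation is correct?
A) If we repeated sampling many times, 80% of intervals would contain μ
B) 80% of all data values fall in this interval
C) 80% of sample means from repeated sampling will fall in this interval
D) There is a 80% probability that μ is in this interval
A

A) Correct — this is the frequentist long-run coverage interpretation.
B) Wrong — a CI is about the parameter μ, not individual data values.
C) Wrong — coverage applies to intervals containing μ, not to future x̄ values.
D) Wrong — μ is fixed; the randomness lives in the interval, not in μ.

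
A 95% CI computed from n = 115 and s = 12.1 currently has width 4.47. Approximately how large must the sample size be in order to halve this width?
n ≈ 460

CI width ∝ 1/√n
To reduce width by factor 2, need √n to grow by 2 → need 2² = 4 times as many samples.

Current: n = 115, width = 4.47
New: n = 460, width ≈ 2.22

Width reduced by factor of 4.47/2.22 = 2.01.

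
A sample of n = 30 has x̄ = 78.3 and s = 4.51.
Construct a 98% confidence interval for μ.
(76.27, 80.33)

t-interval (σ unknown):
df = n - 1 = 29
t* = 2.462 for 98% confidence

Margin of error = t* · s/√n = 2.462 · 4.51/√30 = 2.03

CI: (76.27, 80.33)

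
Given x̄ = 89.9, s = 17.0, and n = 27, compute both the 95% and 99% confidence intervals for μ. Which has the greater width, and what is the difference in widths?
99% CI is wider by 4.73

df = 26
95% CI: t* = 2.056, (83.17, 96.63), width = 2 · t* · s/√n = 13.45
99% CI: t* = 2.779, (80.81, 98.99), width = 2 · t* · s/√n = 18.18

The 99% CI is wider by 18.18 - 13.45 = 4.73.
Higher confidence requires a wider interval.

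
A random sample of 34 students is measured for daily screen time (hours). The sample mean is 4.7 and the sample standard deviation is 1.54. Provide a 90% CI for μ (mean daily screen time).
(4.25, 5.15)

t-interval (σ unknown):
df = n - 1 = 33
t* = 1.692 for 90% confidence

Margin of error = t* · s/√n = 1.692 · 1.54/√34 = 0.45

CI: (4.25, 5.15)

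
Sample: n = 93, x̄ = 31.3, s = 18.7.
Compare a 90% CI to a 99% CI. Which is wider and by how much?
99% CI is wider by 3.75

df = 92
90% CI: t* = 1.662, (28.08, 34.52), width = 2 · t* · s/√n = 6.45
99% CI: t* = 2.630, (26.20, 36.40), width = 2 · t* · s/√n = 10.20

The 99% CI is wider by 10.20 - 6.45 = 3.75.
Higher confidence requires a wider interval.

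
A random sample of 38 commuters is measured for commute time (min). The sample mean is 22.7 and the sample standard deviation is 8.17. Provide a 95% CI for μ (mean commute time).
(20.01, 25.39)

t-interval (σ unknown):
df = n - 1 = 37
t* = 2.026 for 95% confidence

Margin of error = t* · s/√n = 2.026 · 8.17/√38 = 2.69

CI: (20.01, 25.39)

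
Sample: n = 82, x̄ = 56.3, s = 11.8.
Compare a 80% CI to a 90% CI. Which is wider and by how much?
90% CI is wider by 0.97

df = 81
80% CI: t* = 1.292, (54.62, 57.98), width = 2 · t* · s/√n = 3.37
90% CI: t* = 1.664, (54.13, 58.47), width = 2 · t* · s/√n = 4.34

The 90% CI is wider by 4.34 - 3.37 = 0.97.
Higher confidence requires a wider interval.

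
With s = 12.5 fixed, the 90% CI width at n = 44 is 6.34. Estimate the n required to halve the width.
n ≈ 176

CI width ∝ 1/√n
To reduce width by factor 2, need √n to grow by 2 → need 2² = 4 times as many samples.

Current: n = 44, width = 6.34
New: n = 176, width ≈ 3.12

Width reduced by factor of 6.34/3.12 = 2.03.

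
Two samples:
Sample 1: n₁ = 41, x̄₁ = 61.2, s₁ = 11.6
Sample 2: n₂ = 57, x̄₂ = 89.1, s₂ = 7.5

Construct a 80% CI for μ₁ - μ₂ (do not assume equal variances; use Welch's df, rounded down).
(-30.58, -25.22)

Difference: x̄₁ - x̄₂ = -27.90
SE = √(s₁²/n₁ + s₂²/n₂) = √(11.6²/41 + 7.5²/57) = 2.0661
df = 63.57 → 63 (Welch–Satterthwaite, rounded down)
t* = 1.295

CI: -27.90 ± 1.295 · 2.0661 = -27.90 ± 2.68 = (-30.58, -25.22)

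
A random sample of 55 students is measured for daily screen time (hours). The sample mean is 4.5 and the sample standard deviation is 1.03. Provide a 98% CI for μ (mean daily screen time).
(4.17, 4.83)

t-interval (σ unknown):
df = n - 1 = 54
t* = 2.397 for 98% confidence

Margin of error = t* · s/√n = 2.397 · 1.03/√55 = 0.33

CI: (4.17, 4.83)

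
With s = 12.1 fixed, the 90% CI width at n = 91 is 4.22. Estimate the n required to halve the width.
n ≈ 364

CI width ∝ 1/√n
To reduce width by factor 2, need √n to grow by 2 → need 2² = 4 times as many samples.

Current: n = 91, width = 4.22
New: n = 364, width ≈ 2.09

Width reduced by factor of 4.22/2.09 = 2.02.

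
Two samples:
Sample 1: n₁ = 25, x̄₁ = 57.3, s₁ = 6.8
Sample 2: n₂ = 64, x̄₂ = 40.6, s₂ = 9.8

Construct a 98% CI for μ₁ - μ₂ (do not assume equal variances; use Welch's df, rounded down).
(12.33, 21.07)

Difference: x̄₁ - x̄₂ = 16.70
SE = √(s₁²/n₁ + s₂²/n₂) = √(6.8²/25 + 9.8²/64) = 1.8304
df = 62.95 → 62 (Welch–Satterthwaite, rounded down)
t* = 2.388

CI: 16.70 ± 2.388 · 1.8304 = 16.70 ± 4.37 = (12.33, 21.07)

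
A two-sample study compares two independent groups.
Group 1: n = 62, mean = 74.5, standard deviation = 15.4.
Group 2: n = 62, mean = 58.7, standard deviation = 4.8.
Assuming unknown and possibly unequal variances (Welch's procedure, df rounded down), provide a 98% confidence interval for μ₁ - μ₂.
(10.93, 20.67)

Difference: x̄₁ - x̄₂ = 15.80
SE = √(s₁²/n₁ + s₂²/n₂) = √(15.4²/62 + 4.8²/62) = 2.0486
df = 72.74 → 72 (Welch–Satterthwaite, rounded down)
t* = 2.379

CI: 15.80 ± 2.379 · 2.0486 = 15.80 ± 4.87 = (10.93, 20.67)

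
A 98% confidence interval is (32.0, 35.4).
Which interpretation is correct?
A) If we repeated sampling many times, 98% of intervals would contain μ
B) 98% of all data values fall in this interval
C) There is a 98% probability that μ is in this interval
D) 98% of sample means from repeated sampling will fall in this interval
A

A) Correct — this is the frequentist long-run coverage interpretation.
B) Wrong — a CI is about the parameter μ, not individual data values.
C) Wrong — μ is fixed; the randomness lives in the interval, not in μ.
D) Wrong — coverage applies to intervals containing μ, not to future x̄ values.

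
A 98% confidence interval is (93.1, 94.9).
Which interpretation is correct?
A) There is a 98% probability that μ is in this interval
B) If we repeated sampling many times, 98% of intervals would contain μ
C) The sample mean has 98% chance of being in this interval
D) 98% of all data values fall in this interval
B

A) Wrong — μ is fixed; the randomness lives in the interval, not in μ.
B) Correct — this is the frequentist long-run coverage interpretation.
C) Wrong — x̄ is observed and sits in the interval by construction.
D) Wrong — a CI is about the parameter μ, not individual data values.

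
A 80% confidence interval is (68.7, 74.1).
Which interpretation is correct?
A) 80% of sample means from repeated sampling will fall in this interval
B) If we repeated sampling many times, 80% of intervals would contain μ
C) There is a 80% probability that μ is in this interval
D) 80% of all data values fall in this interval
B

A) Wrong — coverage applies to intervals containing μ, not to future x̄ values.
B) Correct — this is the frequentist long-run coverage interpretation.
C) Wrong — μ is fixed; the randomness lives in the interval, not in μ.
D) Wrong — a CI is about the parameter μ, not individual data values.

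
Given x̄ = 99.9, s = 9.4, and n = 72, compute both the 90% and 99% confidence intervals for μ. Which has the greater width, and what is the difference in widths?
99% CI is wider by 2.17

df = 71
90% CI: t* = 1.667, (98.05, 101.75), width = 2 · t* · s/√n = 3.69
99% CI: t* = 2.647, (96.97, 102.83), width = 2 · t* · s/√n = 5.86

The 99% CI is wider by 5.86 - 3.69 = 2.17.
Higher confidence requires a wider interval.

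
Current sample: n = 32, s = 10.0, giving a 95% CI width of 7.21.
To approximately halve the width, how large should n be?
n ≈ 128

CI width ∝ 1/√n
To reduce width by factor 2, need √n to grow by 2 → need 2² = 4 times as many samples.

Current: n = 32, width = 7.21
New: n = 128, width ≈ 3.50

Width reduced by factor of 7.21/3.50 = 2.06.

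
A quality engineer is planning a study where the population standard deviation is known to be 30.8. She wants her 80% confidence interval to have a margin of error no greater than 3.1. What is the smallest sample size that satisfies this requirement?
n ≥ 163

For margin E ≤ 3.1:
n ≥ (z* · σ / E)²
n ≥ (1.282 · 30.8 / 3.1)²
n ≥ 162.24

Minimum n = 163 (rounding up)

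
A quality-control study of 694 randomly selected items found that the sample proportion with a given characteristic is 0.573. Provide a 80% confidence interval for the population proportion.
(0.549, 0.597)

Proportion CI:
SE = √(p̂(1-p̂)/n) = √(0.573 · 0.427 / 694) = 0.01878

z* = 1.282
Margin = z* · SE = 1.282 · 0.01878 = 0.0241

CI: 0.573 ± 0.0241 = (0.549, 0.597)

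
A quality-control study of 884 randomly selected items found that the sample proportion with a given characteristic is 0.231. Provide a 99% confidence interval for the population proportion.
(0.194, 0.268)

Proportion CI:
SE = √(p̂(1-p̂)/n) = √(0.231 · 0.769 / 884) = 0.01418

z* = 2.576
Margin = z* · SE = 2.576 · 0.01418 = 0.0365

CI: 0.231 ± 0.0365 = (0.194, 0.268)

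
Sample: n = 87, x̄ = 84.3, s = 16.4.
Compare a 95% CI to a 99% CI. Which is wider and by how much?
99% CI is wider by 2.27

df = 86
95% CI: t* = 1.988, (80.80, 87.80), width = 2 · t* · s/√n = 6.99
99% CI: t* = 2.634, (79.67, 88.93), width = 2 · t* · s/√n = 9.26

The 99% CI is wider by 9.26 - 6.99 = 2.27.
Higher confidence requires a wider interval.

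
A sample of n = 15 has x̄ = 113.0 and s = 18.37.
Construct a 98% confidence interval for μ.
(100.55, 125.45)

t-interval (σ unknown):
df = n - 1 = 14
t* = 2.624 for 98% confidence

Margin of error = t* · s/√n = 2.624 · 18.37/√15 = 12.45

CI: (100.55, 125.45)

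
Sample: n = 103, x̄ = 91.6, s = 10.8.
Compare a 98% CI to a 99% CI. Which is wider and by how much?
99% CI is wider by 0.56

df = 102
98% CI: t* = 2.363, (89.09, 94.11), width = 2 · t* · s/√n = 5.03
99% CI: t* = 2.625, (88.81, 94.39), width = 2 · t* · s/√n = 5.59

The 99% CI is wider by 5.59 - 5.03 = 0.56.
Higher confidence requires a wider interval.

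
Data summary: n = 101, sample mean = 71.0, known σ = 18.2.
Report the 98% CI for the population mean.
(66.79, 75.21)

z-interval (σ known):
z* = 2.326 for 98% confidence

Margin of error = z* · σ/√n = 2.326 · 18.2/√101 = 4.21

CI: (71.0 - 4.21, 71.0 + 4.21) = (66.79, 75.21)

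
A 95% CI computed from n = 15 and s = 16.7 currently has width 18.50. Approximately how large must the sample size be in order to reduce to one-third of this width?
n ≈ 135

CI width ∝ 1/√n
To reduce width by factor 3, need √n to grow by 3 → need 3² = 9 times as many samples.

Current: n = 15, width = 18.50
New: n = 135, width ≈ 5.69

Width reduced by factor of 18.50/5.69 = 3.25.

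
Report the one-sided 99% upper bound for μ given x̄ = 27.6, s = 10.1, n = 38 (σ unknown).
μ ≤ 31.58

Upper bound (one-sided):
t* = 2.431 (one-sided for 99%)
Upper bound = x̄ + t* · s/√n = 27.6 + 2.431 · 10.1/√38 = 31.58

We are 99% confident that μ ≤ 31.58.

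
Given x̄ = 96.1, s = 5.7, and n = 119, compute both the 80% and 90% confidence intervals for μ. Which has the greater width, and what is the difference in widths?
90% CI is wider by 0.38

df = 118
80% CI: t* = 1.289, (95.43, 96.77), width = 2 · t* · s/√n = 1.35
90% CI: t* = 1.658, (95.23, 96.97), width = 2 · t* · s/√n = 1.73

The 90% CI is wider by 1.73 - 1.35 = 0.38.
Higher confidence requires a wider interval.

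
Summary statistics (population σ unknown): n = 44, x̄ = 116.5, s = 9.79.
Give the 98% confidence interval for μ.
(112.93, 120.07)

t-interval (σ unknown):
df = n - 1 = 43
t* = 2.416 for 98% confidence

Margin of error = t* · s/√n = 2.416 · 9.79/√44 = 3.57

CI: (112.93, 120.07)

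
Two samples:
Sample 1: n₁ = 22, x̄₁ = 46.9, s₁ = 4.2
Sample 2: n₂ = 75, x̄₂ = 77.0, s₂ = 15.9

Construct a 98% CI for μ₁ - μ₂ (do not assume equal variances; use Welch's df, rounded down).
(-34.94, -25.26)

Difference: x̄₁ - x̄₂ = -30.10
SE = √(s₁²/n₁ + s₂²/n₂) = √(4.2²/22 + 15.9²/75) = 2.0427
df = 94.54 → 94 (Welch–Satterthwaite, rounded down)
t* = 2.367

CI: -30.10 ± 2.367 · 2.0427 = -30.10 ± 4.84 = (-34.94, -25.26)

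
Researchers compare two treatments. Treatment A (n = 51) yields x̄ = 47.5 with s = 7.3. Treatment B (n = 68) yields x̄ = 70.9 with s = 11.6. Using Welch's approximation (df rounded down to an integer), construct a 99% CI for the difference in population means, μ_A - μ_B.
(-27.96, -18.84)

Difference: x̄₁ - x̄₂ = -23.40
SE = √(s₁²/n₁ + s₂²/n₂) = √(7.3²/51 + 11.6²/68) = 1.7389
df = 113.89 → 113 (Welch–Satterthwaite, rounded down)
t* = 2.620

CI: -23.40 ± 2.620 · 1.7389 = -23.40 ± 4.56 = (-27.96, -18.84)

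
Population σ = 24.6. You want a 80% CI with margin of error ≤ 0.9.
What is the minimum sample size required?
n ≥ 1228

For margin E ≤ 0.9:
n ≥ (z* · σ / E)²
n ≥ (1.282 · 24.6 / 0.9)²
n ≥ 1227.90

Minimum n = 1228 (rounding up)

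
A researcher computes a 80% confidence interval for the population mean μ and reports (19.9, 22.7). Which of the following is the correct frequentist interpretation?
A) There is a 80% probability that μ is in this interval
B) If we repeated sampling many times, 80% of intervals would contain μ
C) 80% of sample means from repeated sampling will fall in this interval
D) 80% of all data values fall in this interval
B

A) Wrong — μ is fixed; the randomness lives in the interval, not in μ.
B) Correct — this is the frequentist long-run coverage interpretation.
C) Wrong — coverage applies to intervals containing μ, not to future x̄ values.
D) Wrong — a CI is about the parameter μ, not individual data values.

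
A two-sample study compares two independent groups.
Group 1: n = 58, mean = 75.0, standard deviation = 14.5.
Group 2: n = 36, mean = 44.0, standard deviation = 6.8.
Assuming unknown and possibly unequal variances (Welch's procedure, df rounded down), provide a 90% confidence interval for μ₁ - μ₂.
(27.32, 34.68)

Difference: x̄₁ - x̄₂ = 31.00
SE = √(s₁²/n₁ + s₂²/n₂) = √(14.5²/58 + 6.8²/36) = 2.2157
df = 86.80 → 86 (Welch–Satterthwaite, rounded down)
t* = 1.663

CI: 31.00 ± 1.663 · 2.2157 = 31.00 ± 3.68 = (27.32, 34.68)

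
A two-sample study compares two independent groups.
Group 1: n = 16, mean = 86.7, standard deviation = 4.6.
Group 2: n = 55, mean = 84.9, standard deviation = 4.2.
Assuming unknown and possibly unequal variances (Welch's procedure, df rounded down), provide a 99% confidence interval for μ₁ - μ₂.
(-1.81, 5.41)

Difference: x̄₁ - x̄₂ = 1.80
SE = √(s₁²/n₁ + s₂²/n₂) = √(4.6²/16 + 4.2²/55) = 1.2819
df = 22.79 → 22 (Welch–Satterthwaite, rounded down)
t* = 2.819

CI: 1.80 ± 2.819 · 1.2819 = 1.80 ± 3.61 = (-1.81, 5.41)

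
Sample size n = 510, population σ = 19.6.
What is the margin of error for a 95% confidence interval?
Margin of error = 1.70

Margin of error = z* · σ/√n
= 1.960 · 19.6/√510
= 1.960 · 19.6/22.5832
= 1.70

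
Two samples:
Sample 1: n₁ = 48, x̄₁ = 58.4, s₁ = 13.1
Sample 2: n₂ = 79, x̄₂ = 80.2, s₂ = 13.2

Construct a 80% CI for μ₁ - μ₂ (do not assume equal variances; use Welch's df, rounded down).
(-24.90, -18.70)

Difference: x̄₁ - x̄₂ = -21.80
SE = √(s₁²/n₁ + s₂²/n₂) = √(13.1²/48 + 13.2²/79) = 2.4043
df = 99.95 → 99 (Welch–Satterthwaite, rounded down)
t* = 1.290

CI: -21.80 ± 1.290 · 2.4043 = -21.80 ± 3.10 = (-24.90, -18.70)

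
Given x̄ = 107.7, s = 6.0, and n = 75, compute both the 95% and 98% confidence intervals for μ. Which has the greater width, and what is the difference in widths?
98% CI is wider by 0.54

df = 74
95% CI: t* = 1.993, (106.32, 109.08), width = 2 · t* · s/√n = 2.76
98% CI: t* = 2.378, (106.05, 109.35), width = 2 · t* · s/√n = 3.30

The 98% CI is wider by 3.30 - 2.76 = 0.54.
Higher confidence requires a wider interval.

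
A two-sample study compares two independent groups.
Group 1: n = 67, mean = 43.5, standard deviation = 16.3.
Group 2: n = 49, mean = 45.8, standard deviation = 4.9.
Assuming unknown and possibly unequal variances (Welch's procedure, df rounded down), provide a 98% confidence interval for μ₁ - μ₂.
(-7.31, 2.71)

Difference: x̄₁ - x̄₂ = -2.30
SE = √(s₁²/n₁ + s₂²/n₂) = √(16.3²/67 + 4.9²/49) = 2.1108
df = 81.61 → 81 (Welch–Satterthwaite, rounded down)
t* = 2.373

CI: -2.30 ± 2.373 · 2.1108 = -2.30 ± 5.01 = (-7.31, 2.71)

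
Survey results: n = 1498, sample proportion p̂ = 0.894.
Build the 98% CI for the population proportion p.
(0.875, 0.913)

Proportion CI:
SE = √(p̂(1-p̂)/n) = √(0.894 · 0.106 / 1498) = 0.00795

z* = 2.326
Margin = z* · SE = 2.326 · 0.00795 = 0.0185

CI: 0.894 ± 0.0185 = (0.875, 0.913)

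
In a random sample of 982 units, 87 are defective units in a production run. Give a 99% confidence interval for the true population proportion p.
(0.065, 0.112)

Proportion CI:
p̂ = 87/982 = 0.08859
SE = √(p̂(1-p̂)/n) = √(0.08859 · 0.91141 / 982) = 0.00907

z* = 2.576
Margin = z* · SE = 2.576 · 0.00907 = 0.0234

CI: 0.08859 ± 0.0234 = (0.065, 0.112)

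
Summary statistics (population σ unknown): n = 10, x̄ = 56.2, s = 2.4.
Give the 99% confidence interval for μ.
(53.73, 58.67)

t-interval (σ unknown):
df = n - 1 = 9
t* = 3.250 for 99% confidence

Margin of error = t* · s/√n = 3.250 · 2.4/√10 = 2.47

CI: (53.73, 58.67)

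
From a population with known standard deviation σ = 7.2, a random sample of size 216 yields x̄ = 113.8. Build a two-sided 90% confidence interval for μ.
(112.99, 114.61)

z-interval (σ known):
z* = 1.645 for 90% confidence

Margin of error = z* · σ/√n = 1.645 · 7.2/√216 = 0.81

CI: (113.8 - 0.81, 113.8 + 0.81) = (112.99, 114.61)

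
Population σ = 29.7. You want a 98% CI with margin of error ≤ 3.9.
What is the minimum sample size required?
n ≥ 314

For margin E ≤ 3.9:
n ≥ (z* · σ / E)²
n ≥ (2.326 · 29.7 / 3.9)²
n ≥ 313.76

Minimum n = 314 (rounding up)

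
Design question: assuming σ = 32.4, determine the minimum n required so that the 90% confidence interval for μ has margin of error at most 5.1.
n ≥ 110

For margin E ≤ 5.1:
n ≥ (z* · σ / E)²
n ≥ (1.645 · 32.4 / 5.1)²
n ≥ 109.21

Minimum n = 110 (rounding up)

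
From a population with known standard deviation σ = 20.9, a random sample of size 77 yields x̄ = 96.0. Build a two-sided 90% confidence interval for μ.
(92.08, 99.92)

z-interval (σ known):
z* = 1.645 for 90% confidence

Margin of error = z* · σ/√n = 1.645 · 20.9/√77 = 3.92

CI: (96.0 - 3.92, 96.0 + 3.92) = (92.08, 99.92)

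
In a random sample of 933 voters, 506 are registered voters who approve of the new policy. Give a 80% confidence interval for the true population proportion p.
(0.521, 0.563)

Proportion CI:
p̂ = 506/933 = 0.54234
SE = √(p̂(1-p̂)/n) = √(0.54234 · 0.45766 / 933) = 0.01631

z* = 1.282
Margin = z* · SE = 1.282 · 0.01631 = 0.0209

CI: 0.54234 ± 0.0209 = (0.521, 0.563)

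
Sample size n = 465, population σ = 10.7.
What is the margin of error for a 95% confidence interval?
Margin of error = 0.97

Margin of error = z* · σ/√n
= 1.960 · 10.7/√465
= 1.960 · 10.7/21.5639
= 0.97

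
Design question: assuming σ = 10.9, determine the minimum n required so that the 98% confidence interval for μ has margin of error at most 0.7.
n ≥ 1312

For margin E ≤ 0.7:
n ≥ (z* · σ / E)²
n ≥ (2.326 · 10.9 / 0.7)²
n ≥ 1311.83

Minimum n = 1312 (rounding up)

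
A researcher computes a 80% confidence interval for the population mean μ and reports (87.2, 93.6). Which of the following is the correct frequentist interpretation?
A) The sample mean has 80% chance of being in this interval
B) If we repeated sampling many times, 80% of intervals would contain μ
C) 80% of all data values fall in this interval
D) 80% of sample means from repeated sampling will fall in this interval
B

A) Wrong — x̄ is observed and sits in the interval by construction.
B) Correct — this is the frequentist long-run coverage interpretation.
C) Wrong — a CI is about the parameter μ, not individual data values.
D) Wrong — coverage applies to intervals containing μ, not to future x̄ values.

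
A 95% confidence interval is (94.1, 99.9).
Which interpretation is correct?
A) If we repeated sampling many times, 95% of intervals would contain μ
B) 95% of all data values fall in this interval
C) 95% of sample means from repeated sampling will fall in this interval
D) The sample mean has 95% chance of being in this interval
A

A) Correct — this is the frequentist long-run coverage interpretation.
B) Wrong — a CI is about the parameter μ, not individual data values.
C) Wrong — coverage applies to intervals containing μ, not to future x̄ values.
D) Wrong — x̄ is observed and sits in the interval by construction.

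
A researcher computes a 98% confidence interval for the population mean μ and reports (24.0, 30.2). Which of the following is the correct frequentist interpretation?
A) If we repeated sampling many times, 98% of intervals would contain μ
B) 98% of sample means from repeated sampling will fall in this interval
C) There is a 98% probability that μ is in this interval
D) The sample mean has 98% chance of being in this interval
A

A) Correct — this is the frequentist long-run coverage interpretation.
B) Wrong — coverage applies to intervals containing μ, not to future x̄ values.
C) Wrong — μ is fixed; the randomness lives in the interval, not in μ.
D) Wrong — x̄ is observed and sits in the interval by construction.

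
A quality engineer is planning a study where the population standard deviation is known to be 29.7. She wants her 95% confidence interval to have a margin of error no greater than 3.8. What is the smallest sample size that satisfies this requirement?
n ≥ 235

For margin E ≤ 3.8:
n ≥ (z* · σ / E)²
n ≥ (1.960 · 29.7 / 3.8)²
n ≥ 234.67

Minimum n = 235 (rounding up)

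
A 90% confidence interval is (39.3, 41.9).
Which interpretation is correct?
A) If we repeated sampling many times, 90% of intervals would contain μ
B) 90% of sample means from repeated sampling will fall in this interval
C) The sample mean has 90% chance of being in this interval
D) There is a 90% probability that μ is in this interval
A

A) Correct — this is the frequentist long-run coverage interpretation.
B) Wrong — coverage applies to intervals containing μ, not to future x̄ values.
C) Wrong — x̄ is observed and sits in the interval by construction.
D) Wrong — μ is fixed; the randomness lives in the interval, not in μ.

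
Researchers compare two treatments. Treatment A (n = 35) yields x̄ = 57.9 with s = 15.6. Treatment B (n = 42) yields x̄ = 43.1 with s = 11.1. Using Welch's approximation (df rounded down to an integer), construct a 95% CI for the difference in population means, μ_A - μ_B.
(8.51, 21.09)

Difference: x̄₁ - x̄₂ = 14.80
SE = √(s₁²/n₁ + s₂²/n₂) = √(15.6²/35 + 11.1²/42) = 3.1443
df = 59.90 → 59 (Welch–Satterthwaite, rounded down)
t* = 2.001

CI: 14.80 ± 2.001 · 3.1443 = 14.80 ± 6.29 = (8.51, 21.09)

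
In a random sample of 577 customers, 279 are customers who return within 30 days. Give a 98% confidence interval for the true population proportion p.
(0.435, 0.532)

Proportion CI:
p̂ = 279/577 = 0.48354
SE = √(p̂(1-p̂)/n) = √(0.48354 · 0.51646 / 577) = 0.02080

z* = 2.326
Margin = z* · SE = 2.326 · 0.02080 = 0.0484

CI: 0.48354 ± 0.0484 = (0.435, 0.532)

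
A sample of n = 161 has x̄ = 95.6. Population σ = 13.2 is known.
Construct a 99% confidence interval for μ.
(92.92, 98.28)

z-interval (σ known):
z* = 2.576 for 99% confidence

Margin of error = z* · σ/√n = 2.576 · 13.2/√161 = 2.68

CI: (95.6 - 2.68, 95.6 + 2.68) = (92.92, 98.28)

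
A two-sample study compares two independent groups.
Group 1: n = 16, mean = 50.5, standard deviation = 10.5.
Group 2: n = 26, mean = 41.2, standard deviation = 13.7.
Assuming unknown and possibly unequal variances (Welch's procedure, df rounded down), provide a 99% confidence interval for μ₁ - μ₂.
(-0.90, 19.50)

Difference: x̄₁ - x̄₂ = 9.30
SE = √(s₁²/n₁ + s₂²/n₂) = √(10.5²/16 + 13.7²/26) = 3.7563
df = 37.92 → 37 (Welch–Satterthwaite, rounded down)
t* = 2.715

CI: 9.30 ± 2.715 · 3.7563 = 9.30 ± 10.20 = (-0.90, 19.50)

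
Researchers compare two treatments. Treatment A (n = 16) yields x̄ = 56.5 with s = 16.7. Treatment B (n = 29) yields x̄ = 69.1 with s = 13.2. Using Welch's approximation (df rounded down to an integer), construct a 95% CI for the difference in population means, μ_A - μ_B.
(-22.57, -2.63)

Difference: x̄₁ - x̄₂ = -12.60
SE = √(s₁²/n₁ + s₂²/n₂) = √(16.7²/16 + 13.2²/29) = 4.8414
df = 25.50 → 25 (Welch–Satterthwaite, rounded down)
t* = 2.060

CI: -12.60 ± 2.060 · 4.8414 = -12.60 ± 9.97 = (-22.57, -2.63)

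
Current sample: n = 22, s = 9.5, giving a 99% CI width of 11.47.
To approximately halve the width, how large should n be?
n ≈ 88

CI width ∝ 1/√n
To reduce width by factor 2, need √n to grow by 2 → need 2² = 4 times as many samples.

Current: n = 22, width = 11.47
New: n = 88, width ≈ 5.33

Width reduced by factor of 11.47/5.33 = 2.15.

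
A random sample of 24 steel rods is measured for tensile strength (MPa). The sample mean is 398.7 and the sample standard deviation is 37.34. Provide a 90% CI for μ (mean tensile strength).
(385.64, 411.76)

t-interval (σ unknown):
df = n - 1 = 23
t* = 1.714 for 90% confidence

Margin of error = t* · s/√n = 1.714 · 37.34/√24 = 13.06

CI: (385.64, 411.76)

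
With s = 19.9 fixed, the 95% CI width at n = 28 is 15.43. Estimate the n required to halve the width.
n ≈ 112

CI width ∝ 1/√n
To reduce width by factor 2, need √n to grow by 2 → need 2² = 4 times as many samples.

Current: n = 28, width = 15.43
New: n = 112, width ≈ 7.45

Width reduced by factor of 15.43/7.45 = 2.07.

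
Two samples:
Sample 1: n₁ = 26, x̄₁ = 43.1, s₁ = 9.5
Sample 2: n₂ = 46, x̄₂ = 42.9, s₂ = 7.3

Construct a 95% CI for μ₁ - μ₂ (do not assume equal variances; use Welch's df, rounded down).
(-4.15, 4.55)

Difference: x̄₁ - x̄₂ = 0.20
SE = √(s₁²/n₁ + s₂²/n₂) = √(9.5²/26 + 7.3²/46) = 2.1517
df = 41.88 → 41 (Welch–Satterthwaite, rounded down)
t* = 2.020

CI: 0.20 ± 2.020 · 2.1517 = 0.20 ± 4.35 = (-4.15, 4.55)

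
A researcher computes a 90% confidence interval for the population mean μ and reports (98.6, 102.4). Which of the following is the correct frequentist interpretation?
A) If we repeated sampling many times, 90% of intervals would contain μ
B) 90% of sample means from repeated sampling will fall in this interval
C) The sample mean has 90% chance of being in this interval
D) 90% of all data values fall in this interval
A

A) Correct — this is the frequentist long-run coverage interpretation.
B) Wrong — coverage applies to intervals containing μ, not to future x̄ values.
C) Wrong — x̄ is observed and sits in the interval by construction.
D) Wrong — a CI is about the parameter μ, not individual data values.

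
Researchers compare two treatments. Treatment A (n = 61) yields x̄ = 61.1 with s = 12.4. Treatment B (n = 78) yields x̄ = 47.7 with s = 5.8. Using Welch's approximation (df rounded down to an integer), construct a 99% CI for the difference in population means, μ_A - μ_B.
(8.87, 17.93)

Difference: x̄₁ - x̄₂ = 13.40
SE = √(s₁²/n₁ + s₂²/n₂) = √(12.4²/61 + 5.8²/78) = 1.7181
df = 80.45 → 80 (Welch–Satterthwaite, rounded down)
t* = 2.639

CI: 13.40 ± 2.639 · 1.7181 = 13.40 ± 4.53 = (8.87, 17.93)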